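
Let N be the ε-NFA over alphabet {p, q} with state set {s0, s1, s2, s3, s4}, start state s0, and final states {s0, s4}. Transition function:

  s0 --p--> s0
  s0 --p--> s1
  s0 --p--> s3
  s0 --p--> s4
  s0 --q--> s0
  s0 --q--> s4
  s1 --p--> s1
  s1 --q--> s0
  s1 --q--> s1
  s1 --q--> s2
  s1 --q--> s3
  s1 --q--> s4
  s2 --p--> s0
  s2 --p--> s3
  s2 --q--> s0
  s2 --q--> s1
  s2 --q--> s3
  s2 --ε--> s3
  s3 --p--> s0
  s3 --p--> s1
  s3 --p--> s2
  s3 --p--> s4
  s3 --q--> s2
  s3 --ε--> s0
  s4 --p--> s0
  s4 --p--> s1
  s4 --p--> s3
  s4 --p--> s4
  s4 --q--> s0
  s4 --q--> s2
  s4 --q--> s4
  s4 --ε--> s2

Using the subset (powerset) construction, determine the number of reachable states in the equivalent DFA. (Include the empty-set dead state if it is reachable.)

Start state of the DFA: {s0} (ε-closure of the NFA start).
{s0} --p--> {s0, s1, s2, s3, s4}  [new]
{s0} --q--> {s0, s2, s3, s4}  [new]
{s0, s1, s2, s3, s4} --p--> {s0, s1, s2, s3, s4}  [seen]
{s0, s1, s2, s3, s4} --q--> {s0, s1, s2, s3, s4}  [seen]
{s0, s2, s3, s4} --p--> {s0, s1, s2, s3, s4}  [seen]
{s0, s2, s3, s4} --q--> {s0, s1, s2, s3, s4}  [seen]
Reachable DFA states: {s0}, {s0, s1, s2, s3, s4}, {s0, s2, s3, s4}.

3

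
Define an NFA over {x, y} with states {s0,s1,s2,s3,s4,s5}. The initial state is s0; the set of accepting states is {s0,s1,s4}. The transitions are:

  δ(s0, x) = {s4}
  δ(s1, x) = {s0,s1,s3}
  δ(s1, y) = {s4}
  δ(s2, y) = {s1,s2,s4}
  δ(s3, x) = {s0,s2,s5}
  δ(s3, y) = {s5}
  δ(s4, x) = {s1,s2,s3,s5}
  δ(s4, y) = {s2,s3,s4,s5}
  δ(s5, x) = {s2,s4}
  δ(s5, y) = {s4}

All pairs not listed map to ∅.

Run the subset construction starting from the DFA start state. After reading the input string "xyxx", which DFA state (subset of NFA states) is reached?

{s0,s1,s2,s3,s4,s5}

Start: {s0}.
δ(s0,x) = {s4}.
Union: {s4}.
After x: {s4}.
δ(s4,y) = {s2,s3,s4,s5}.
Union: {s2,s3,s4,s5}.
After y: {s2,s3,s4,s5}.
δ(s2,x) = ∅; δ(s3,x) = {s0,s2,s5}; δ(s4,x) = {s1,s2,s3,s5}; δ(s5,x) = {s2,s4}.
Union: {s0,s1,s2,s3,s4,s5}.
After x: {s0,s1,s2,s3,s4,s5}.
δ(s0,x) = {s4}; δ(s1,x) = {s0,s1,s3}; δ(s2,x) = ∅; δ(s3,x) = {s0,s2,s5}; δ(s4,x) = {s1,s2,s3,s5}; δ(s5,x) = {s2,s4}.
Union: {s0,s1,s2,s3,s4,s5}.
After x: {s0,s1,s2,s3,s4,s5}.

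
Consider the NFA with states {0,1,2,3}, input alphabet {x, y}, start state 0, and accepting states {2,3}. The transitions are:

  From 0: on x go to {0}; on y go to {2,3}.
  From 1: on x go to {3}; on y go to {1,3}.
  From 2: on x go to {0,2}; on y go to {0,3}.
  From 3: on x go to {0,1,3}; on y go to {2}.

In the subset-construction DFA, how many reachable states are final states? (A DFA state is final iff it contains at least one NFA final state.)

3

Start state of the DFA: {0}.
{0} --x--> {0}  [seen]
{0} --y--> {2,3}  [new]
{2,3} --x--> {0,1,2,3}  [new]
{2,3} --y--> {0,2,3}  [new]
{0,1,2,3} --x--> {0,1,2,3}  [seen]
{0,1,2,3} --y--> {0,1,2,3}  [seen]
{0,2,3} --x--> {0,1,2,3}  [seen]
{0,2,3} --y--> {0,2,3}  [seen]
Reachable DFA states: {0}, {2,3}, {0,1,2,3}, {0,2,3}.
Accepting DFA states (contain an NFA accepting state): {2,3}, {0,1,2,3}, {0,2,3}.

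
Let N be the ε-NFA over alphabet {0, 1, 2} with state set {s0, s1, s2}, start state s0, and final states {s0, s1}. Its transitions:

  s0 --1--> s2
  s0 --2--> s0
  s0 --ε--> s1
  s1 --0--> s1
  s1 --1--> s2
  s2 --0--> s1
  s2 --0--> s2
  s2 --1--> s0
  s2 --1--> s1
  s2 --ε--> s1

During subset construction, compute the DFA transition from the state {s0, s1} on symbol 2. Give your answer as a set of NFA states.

{s0, s1}

δ(s0,2) = {s0}; δ(s1,2) = ∅.
Union: {s0}.
ε-closure gives {s0, s1}.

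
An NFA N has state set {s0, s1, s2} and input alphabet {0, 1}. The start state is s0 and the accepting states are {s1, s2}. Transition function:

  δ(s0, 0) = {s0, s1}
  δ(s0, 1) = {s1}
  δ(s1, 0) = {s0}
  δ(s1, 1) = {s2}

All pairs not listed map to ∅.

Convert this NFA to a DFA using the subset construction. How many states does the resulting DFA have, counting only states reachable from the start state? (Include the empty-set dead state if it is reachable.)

6

Start state of the DFA: {s0}.
{s0} --0--> {s0, s1}  [new]
{s0} --1--> {s1}  [new]
{s0, s1} --0--> {s0, s1}  [seen]
{s0, s1} --1--> {s1, s2}  [new]
{s1} --0--> {s0}  [seen]
{s1} --1--> {s2}  [new]
{s1, s2} --0--> {s0}  [seen]
{s1, s2} --1--> {s2}  [seen]
{s2} --0--> ∅  [new]
{s2} --1--> ∅  [seen]
∅ --0--> ∅  [seen]
∅ --1--> ∅  [seen]
Reachable DFA states: {s0}, {s0, s1}, {s1}, {s1, s2}, {s2}, ∅.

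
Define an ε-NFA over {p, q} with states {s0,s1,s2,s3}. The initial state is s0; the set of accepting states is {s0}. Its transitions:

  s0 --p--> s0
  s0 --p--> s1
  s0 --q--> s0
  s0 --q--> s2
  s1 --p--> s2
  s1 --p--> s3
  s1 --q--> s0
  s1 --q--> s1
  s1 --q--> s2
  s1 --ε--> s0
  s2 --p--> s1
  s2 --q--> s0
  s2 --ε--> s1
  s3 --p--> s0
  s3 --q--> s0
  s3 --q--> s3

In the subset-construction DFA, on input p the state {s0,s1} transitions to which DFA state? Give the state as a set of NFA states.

δ(s0,p) = {s0,s1}; δ(s1,p) = {s2,s3}.
Union: {s0,s1,s2,s3}.

{s0,s1,s2,s3}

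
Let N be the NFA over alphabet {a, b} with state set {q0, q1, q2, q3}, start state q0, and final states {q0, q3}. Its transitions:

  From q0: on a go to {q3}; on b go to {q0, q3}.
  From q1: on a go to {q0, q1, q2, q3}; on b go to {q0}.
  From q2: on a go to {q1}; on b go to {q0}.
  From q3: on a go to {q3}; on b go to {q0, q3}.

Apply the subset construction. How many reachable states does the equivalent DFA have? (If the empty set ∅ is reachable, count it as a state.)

Start state of the DFA: {q0}.
{q0} --a--> {q3}  [new]
{q0} --b--> {q0, q3}  [new]
{q3} --a--> {q3}  [seen]
{q3} --b--> {q0, q3}  [seen]
{q0, q3} --a--> {q3}  [seen]
{q0, q3} --b--> {q0, q3}  [seen]
Reachable DFA states: {q0}, {q3}, {q0, q3}.

3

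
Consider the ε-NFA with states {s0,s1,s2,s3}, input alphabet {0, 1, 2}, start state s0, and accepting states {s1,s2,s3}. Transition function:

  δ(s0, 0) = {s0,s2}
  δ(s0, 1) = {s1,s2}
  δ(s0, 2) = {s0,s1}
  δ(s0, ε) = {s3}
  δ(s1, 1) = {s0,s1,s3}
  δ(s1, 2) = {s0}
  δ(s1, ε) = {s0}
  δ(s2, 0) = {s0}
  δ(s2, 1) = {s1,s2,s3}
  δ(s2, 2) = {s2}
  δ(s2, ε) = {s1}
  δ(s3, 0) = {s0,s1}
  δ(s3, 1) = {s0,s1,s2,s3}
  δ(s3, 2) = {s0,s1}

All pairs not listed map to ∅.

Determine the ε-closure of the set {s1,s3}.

{s0,s1,s3}

Begin with {s1,s3}.
s1 →ε {s0}; add s0.
ε-closure = {s0,s1,s3}.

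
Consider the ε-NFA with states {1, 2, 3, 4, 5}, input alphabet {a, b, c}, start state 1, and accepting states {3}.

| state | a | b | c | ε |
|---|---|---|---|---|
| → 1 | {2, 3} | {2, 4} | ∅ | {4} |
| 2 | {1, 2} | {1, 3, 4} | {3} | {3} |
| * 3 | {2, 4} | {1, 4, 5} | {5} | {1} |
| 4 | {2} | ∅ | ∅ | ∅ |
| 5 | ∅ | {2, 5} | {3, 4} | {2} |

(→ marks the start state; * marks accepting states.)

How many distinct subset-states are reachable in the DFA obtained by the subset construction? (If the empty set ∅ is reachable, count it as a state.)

Start state of the DFA: {1, 4} (ε-closure of the NFA start).
{1, 4} --a--> {1, 2, 3, 4}  [new]
{1, 4} --b--> {1, 2, 3, 4}  [seen]
{1, 4} --c--> ∅  [new]
{1, 2, 3, 4} --a--> {1, 2, 3, 4}  [seen]
{1, 2, 3, 4} --b--> {1, 2, 3, 4, 5}  [new]
{1, 2, 3, 4} --c--> {1, 2, 3, 4, 5}  [seen]
∅ --a--> ∅  [seen]
∅ --b--> ∅  [seen]
∅ --c--> ∅  [seen]
{1, 2, 3, 4, 5} --a--> {1, 2, 3, 4}  [seen]
{1, 2, 3, 4, 5} --b--> {1, 2, 3, 4, 5}  [seen]
{1, 2, 3, 4, 5} --c--> {1, 2, 3, 4, 5}  [seen]
Reachable DFA states: {1, 4}, {1, 2, 3, 4}, ∅, {1, 2, 3, 4, 5}.

4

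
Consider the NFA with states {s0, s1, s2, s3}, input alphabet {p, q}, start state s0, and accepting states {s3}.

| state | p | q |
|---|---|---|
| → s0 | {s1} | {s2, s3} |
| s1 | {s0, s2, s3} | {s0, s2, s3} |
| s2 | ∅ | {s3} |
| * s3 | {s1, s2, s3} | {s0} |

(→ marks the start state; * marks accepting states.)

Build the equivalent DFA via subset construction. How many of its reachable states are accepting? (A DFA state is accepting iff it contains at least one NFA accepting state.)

Start state of the DFA: {s0}.
{s0} --p--> {s1}  [new]
{s0} --q--> {s2, s3}  [new]
{s1} --p--> {s0, s2, s3}  [new]
{s1} --q--> {s0, s2, s3}  [seen]
{s2, s3} --p--> {s1, s2, s3}  [new]
{s2, s3} --q--> {s0, s3}  [new]
{s0, s2, s3} --p--> {s1, s2, s3}  [seen]
{s0, s2, s3} --q--> {s0, s2, s3}  [seen]
{s1, s2, s3} --p--> {s0, s1, s2, s3}  [new]
{s1, s2, s3} --q--> {s0, s2, s3}  [seen]
{s0, s3} --p--> {s1, s2, s3}  [seen]
{s0, s3} --q--> {s0, s2, s3}  [seen]
{s0, s1, s2, s3} --p--> {s0, s1, s2, s3}  [seen]
{s0, s1, s2, s3} --q--> {s0, s2, s3}  [seen]
Reachable DFA states: {s0}, {s1}, {s2, s3}, {s0, s2, s3}, {s1, s2, s3}, {s0, s3}, {s0, s1, s2, s3}.
Accepting DFA states (contain an NFA accepting state): {s2, s3}, {s0, s2, s3}, {s1, s2, s3}, {s0, s3}, {s0, s1, s2, s3}.

5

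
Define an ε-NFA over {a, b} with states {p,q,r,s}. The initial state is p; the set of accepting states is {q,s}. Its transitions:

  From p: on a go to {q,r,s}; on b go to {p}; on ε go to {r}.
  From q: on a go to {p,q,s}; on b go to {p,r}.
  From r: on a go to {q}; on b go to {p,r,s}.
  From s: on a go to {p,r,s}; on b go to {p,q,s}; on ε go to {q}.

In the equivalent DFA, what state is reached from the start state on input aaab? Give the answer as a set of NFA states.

Start: {p,r}.
δ(p,a) = {q,r,s}; δ(r,a) = {q}.
Union: {q,r,s}.
After a: {q,r,s}.
δ(q,a) = {p,q,s}; δ(r,a) = {q}; δ(s,a) = {p,r,s}.
Union: {p,q,r,s}.
After a: {p,q,r,s}.
δ(p,a) = {q,r,s}; δ(q,a) = {p,q,s}; δ(r,a) = {q}; δ(s,a) = {p,r,s}.
Union: {p,q,r,s}.
After a: {p,q,r,s}.
δ(p,b) = {p}; δ(q,b) = {p,r}; δ(r,b) = {p,r,s}; δ(s,b) = {p,q,s}.
Union: {p,q,r,s}.
After b: {p,q,r,s}.

{p,q,r,s}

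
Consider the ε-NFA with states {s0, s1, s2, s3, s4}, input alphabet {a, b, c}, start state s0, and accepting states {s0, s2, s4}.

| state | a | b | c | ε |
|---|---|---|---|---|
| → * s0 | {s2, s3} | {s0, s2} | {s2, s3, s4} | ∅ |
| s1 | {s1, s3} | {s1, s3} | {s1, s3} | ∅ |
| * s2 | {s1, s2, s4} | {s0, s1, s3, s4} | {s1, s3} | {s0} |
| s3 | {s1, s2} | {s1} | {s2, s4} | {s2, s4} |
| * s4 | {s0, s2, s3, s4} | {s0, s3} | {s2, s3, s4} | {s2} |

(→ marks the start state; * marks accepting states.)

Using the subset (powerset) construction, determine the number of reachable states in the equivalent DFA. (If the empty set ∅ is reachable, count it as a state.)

4

Start state of the DFA: {s0} (ε-closure of the NFA start).
{s0} --a--> {s0, s2, s3, s4}  [new]
{s0} --b--> {s0, s2}  [new]
{s0} --c--> {s0, s2, s3, s4}  [seen]
{s0, s2, s3, s4} --a--> {s0, s1, s2, s3, s4}  [new]
{s0, s2, s3, s4} --b--> {s0, s1, s2, s3, s4}  [seen]
{s0, s2, s3, s4} --c--> {s0, s1, s2, s3, s4}  [seen]
{s0, s2} --a--> {s0, s1, s2, s3, s4}  [seen]
{s0, s2} --b--> {s0, s1, s2, s3, s4}  [seen]
{s0, s2} --c--> {s0, s1, s2, s3, s4}  [seen]
{s0, s1, s2, s3, s4} --a--> {s0, s1, s2, s3, s4}  [seen]
{s0, s1, s2, s3, s4} --b--> {s0, s1, s2, s3, s4}  [seen]
{s0, s1, s2, s3, s4} --c--> {s0, s1, s2, s3, s4}  [seen]
Reachable DFA states: {s0}, {s0, s2, s3, s4}, {s0, s2}, {s0, s1, s2, s3, s4}.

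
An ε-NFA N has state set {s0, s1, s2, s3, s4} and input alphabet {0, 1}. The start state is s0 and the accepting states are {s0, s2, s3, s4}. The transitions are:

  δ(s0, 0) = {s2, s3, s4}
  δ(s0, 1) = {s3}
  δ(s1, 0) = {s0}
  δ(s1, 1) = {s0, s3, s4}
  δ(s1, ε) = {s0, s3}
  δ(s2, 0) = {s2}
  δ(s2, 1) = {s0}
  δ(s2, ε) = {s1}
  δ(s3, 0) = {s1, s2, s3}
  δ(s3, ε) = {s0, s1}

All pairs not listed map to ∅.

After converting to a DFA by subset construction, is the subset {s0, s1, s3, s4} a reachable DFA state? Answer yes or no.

yes

Start state of the DFA: {s0} (ε-closure of the NFA start).
{s0} --0--> {s0, s1, s2, s3, s4}  [new]
{s0} --1--> {s0, s1, s3}  [new]
{s0, s1, s2, s3, s4} --0--> {s0, s1, s2, s3, s4}  [seen]
{s0, s1, s2, s3, s4} --1--> {s0, s1, s3, s4}  [new]
{s0, s1, s3} --0--> {s0, s1, s2, s3, s4}  [seen]
{s0, s1, s3} --1--> {s0, s1, s3, s4}  [seen]
{s0, s1, s3, s4} --0--> {s0, s1, s2, s3, s4}  [seen]
{s0, s1, s3, s4} --1--> {s0, s1, s3, s4}  [seen]
Reachable DFA states: {s0}, {s0, s1, s2, s3, s4}, {s0, s1, s3}, {s0, s1, s3, s4}.
{s0, s1, s3, s4} is among them.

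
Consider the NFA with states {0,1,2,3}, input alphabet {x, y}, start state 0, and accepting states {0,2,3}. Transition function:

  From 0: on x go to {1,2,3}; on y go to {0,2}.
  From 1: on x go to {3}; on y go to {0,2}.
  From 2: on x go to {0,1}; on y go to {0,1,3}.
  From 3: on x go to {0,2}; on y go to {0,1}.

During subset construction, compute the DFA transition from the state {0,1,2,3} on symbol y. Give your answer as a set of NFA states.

{0,1,2,3}

δ(0,y) = {0,2}; δ(1,y) = {0,2}; δ(2,y) = {0,1,3}; δ(3,y) = {0,1}.
Union: {0,1,2,3}.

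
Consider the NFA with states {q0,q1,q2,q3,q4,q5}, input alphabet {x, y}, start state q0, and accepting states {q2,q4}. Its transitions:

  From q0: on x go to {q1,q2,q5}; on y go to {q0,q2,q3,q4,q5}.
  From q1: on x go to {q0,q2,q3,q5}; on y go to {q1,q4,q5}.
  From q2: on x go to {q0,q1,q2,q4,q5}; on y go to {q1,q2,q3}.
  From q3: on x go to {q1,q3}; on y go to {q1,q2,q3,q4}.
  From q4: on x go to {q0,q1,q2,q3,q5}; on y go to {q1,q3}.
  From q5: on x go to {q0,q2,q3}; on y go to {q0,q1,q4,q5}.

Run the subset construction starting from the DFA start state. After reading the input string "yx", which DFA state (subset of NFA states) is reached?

{q0,q1,q2,q3,q4,q5}

Start: {q0}.
δ(q0,y) = {q0,q2,q3,q4,q5}.
Union: {q0,q2,q3,q4,q5}.
After y: {q0,q2,q3,q4,q5}.
δ(q0,x) = {q1,q2,q5}; δ(q2,x) = {q0,q1,q2,q4,q5}; δ(q3,x) = {q1,q3}; δ(q4,x) = {q0,q1,q2,q3,q5}; δ(q5,x) = {q0,q2,q3}.
Union: {q0,q1,q2,q3,q4,q5}.
After x: {q0,q1,q2,q3,q4,q5}.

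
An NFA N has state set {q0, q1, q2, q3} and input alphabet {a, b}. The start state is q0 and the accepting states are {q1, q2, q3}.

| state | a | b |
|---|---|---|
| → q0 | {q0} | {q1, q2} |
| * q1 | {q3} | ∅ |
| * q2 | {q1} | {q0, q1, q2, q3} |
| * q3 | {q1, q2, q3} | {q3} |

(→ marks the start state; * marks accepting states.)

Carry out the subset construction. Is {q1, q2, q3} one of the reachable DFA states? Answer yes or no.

Start state of the DFA: {q0}.
{q0} --a--> {q0}  [seen]
{q0} --b--> {q1, q2}  [new]
{q1, q2} --a--> {q1, q3}  [new]
{q1, q2} --b--> {q0, q1, q2, q3}  [new]
{q1, q3} --a--> {q1, q2, q3}  [new]
{q1, q3} --b--> {q3}  [new]
{q0, q1, q2, q3} --a--> {q0, q1, q2, q3}  [seen]
{q0, q1, q2, q3} --b--> {q0, q1, q2, q3}  [seen]
{q1, q2, q3} --a--> {q1, q2, q3}  [seen]
{q1, q2, q3} --b--> {q0, q1, q2, q3}  [seen]
{q3} --a--> {q1, q2, q3}  [seen]
{q3} --b--> {q3}  [seen]
Reachable DFA states: {q0}, {q1, q2}, {q1, q3}, {q0, q1, q2, q3}, {q1, q2, q3}, {q3}.
{q1, q2, q3} is among them.

yes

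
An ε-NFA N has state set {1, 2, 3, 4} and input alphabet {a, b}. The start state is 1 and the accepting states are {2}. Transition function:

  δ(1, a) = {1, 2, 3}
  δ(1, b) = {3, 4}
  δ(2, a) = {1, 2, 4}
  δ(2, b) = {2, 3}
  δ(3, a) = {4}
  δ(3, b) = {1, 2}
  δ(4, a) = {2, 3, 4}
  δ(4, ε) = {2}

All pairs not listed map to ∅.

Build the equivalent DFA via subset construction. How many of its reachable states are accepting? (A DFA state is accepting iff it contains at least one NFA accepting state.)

Start state of the DFA: {1} (ε-closure of the NFA start).
{1} --a--> {1, 2, 3}  [new]
{1} --b--> {2, 3, 4}  [new]
{1, 2, 3} --a--> {1, 2, 3, 4}  [new]
{1, 2, 3} --b--> {1, 2, 3, 4}  [seen]
{2, 3, 4} --a--> {1, 2, 3, 4}  [seen]
{2, 3, 4} --b--> {1, 2, 3}  [seen]
{1, 2, 3, 4} --a--> {1, 2, 3, 4}  [seen]
{1, 2, 3, 4} --b--> {1, 2, 3, 4}  [seen]
Reachable DFA states: {1}, {1, 2, 3}, {2, 3, 4}, {1, 2, 3, 4}.
Accepting DFA states (contain an NFA accepting state): {1, 2, 3}, {2, 3, 4}, {1, 2, 3, 4}.

3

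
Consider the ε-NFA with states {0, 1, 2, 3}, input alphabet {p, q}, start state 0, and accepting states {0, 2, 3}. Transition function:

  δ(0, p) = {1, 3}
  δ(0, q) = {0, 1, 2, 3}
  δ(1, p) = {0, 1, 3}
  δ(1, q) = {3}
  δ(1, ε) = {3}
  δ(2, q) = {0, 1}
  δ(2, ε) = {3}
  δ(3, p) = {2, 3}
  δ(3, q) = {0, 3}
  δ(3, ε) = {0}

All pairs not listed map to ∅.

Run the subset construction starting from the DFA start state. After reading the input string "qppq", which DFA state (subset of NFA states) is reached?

Start: {0}.
δ(0,q) = {0, 1, 2, 3}.
Union: {0, 1, 2, 3}.
After q: {0, 1, 2, 3}.
δ(0,p) = {1, 3}; δ(1,p) = {0, 1, 3}; δ(2,p) = ∅; δ(3,p) = {2, 3}.
Union: {0, 1, 2, 3}.
After p: {0, 1, 2, 3}.
δ(0,p) = {1, 3}; δ(1,p) = {0, 1, 3}; δ(2,p) = ∅; δ(3,p) = {2, 3}.
Union: {0, 1, 2, 3}.
After p: {0, 1, 2, 3}.
δ(0,q) = {0, 1, 2, 3}; δ(1,q) = {3}; δ(2,q) = {0, 1}; δ(3,q) = {0, 3}.
Union: {0, 1, 2, 3}.
After q: {0, 1, 2, 3}.

{0, 1, 2, 3}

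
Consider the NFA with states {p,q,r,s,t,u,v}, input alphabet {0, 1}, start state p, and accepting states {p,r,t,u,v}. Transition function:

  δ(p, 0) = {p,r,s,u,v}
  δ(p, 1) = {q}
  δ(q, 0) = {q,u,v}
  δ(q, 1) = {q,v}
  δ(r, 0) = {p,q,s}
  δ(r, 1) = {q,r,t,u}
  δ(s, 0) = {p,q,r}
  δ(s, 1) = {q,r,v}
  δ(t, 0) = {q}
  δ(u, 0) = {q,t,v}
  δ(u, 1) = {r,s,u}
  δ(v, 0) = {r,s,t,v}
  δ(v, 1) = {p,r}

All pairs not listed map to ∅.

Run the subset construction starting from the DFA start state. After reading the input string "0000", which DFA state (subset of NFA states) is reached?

{p,q,r,s,t,u,v}

Start: {p}.
δ(p,0) = {p,r,s,u,v}.
Union: {p,r,s,u,v}.
After 0: {p,r,s,u,v}.
δ(p,0) = {p,r,s,u,v}; δ(r,0) = {p,q,s}; δ(s,0) = {p,q,r}; δ(u,0) = {q,t,v}; δ(v,0) = {r,s,t,v}.
Union: {p,q,r,s,t,u,v}.
After 0: {p,q,r,s,t,u,v}.
δ(p,0) = {p,r,s,u,v}; δ(q,0) = {q,u,v}; δ(r,0) = {p,q,s}; δ(s,0) = {p,q,r}; δ(t,0) = {q}; δ(u,0) = {q,t,v}; δ(v,0) = {r,s,t,v}.
Union: {p,q,r,s,t,u,v}.
After 0: {p,q,r,s,t,u,v}.
δ(p,0) = {p,r,s,u,v}; δ(q,0) = {q,u,v}; δ(r,0) = {p,q,s}; δ(s,0) = {p,q,r}; δ(t,0) = {q}; δ(u,0) = {q,t,v}; δ(v,0) = {r,s,t,v}.
Union: {p,q,r,s,t,u,v}.
After 0: {p,q,r,s,t,u,v}.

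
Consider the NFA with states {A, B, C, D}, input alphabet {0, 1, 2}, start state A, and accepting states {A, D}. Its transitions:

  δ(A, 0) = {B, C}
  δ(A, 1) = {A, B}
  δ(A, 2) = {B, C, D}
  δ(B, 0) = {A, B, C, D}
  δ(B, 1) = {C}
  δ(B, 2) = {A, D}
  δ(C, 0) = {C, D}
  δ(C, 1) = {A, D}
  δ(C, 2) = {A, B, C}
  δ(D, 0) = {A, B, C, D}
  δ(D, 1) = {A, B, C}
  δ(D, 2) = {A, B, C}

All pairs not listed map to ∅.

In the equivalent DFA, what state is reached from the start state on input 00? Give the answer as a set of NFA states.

{A, B, C, D}

Start: {A}.
δ(A,0) = {B, C}.
Union: {B, C}.
After 0: {B, C}.
δ(B,0) = {A, B, C, D}; δ(C,0) = {C, D}.
Union: {A, B, C, D}.
After 0: {A, B, C, D}.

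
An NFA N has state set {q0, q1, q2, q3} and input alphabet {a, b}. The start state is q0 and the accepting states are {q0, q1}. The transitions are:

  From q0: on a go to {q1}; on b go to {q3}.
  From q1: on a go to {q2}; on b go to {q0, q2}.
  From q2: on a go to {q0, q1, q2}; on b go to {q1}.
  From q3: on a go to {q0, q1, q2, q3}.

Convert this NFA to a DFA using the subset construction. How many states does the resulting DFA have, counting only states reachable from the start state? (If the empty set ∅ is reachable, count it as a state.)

9

Start state of the DFA: {q0}.
{q0} --a--> {q1}  [new]
{q0} --b--> {q3}  [new]
{q1} --a--> {q2}  [new]
{q1} --b--> {q0, q2}  [new]
{q3} --a--> {q0, q1, q2, q3}  [new]
{q3} --b--> ∅  [new]
{q2} --a--> {q0, q1, q2}  [new]
{q2} --b--> {q1}  [seen]
{q0, q2} --a--> {q0, q1, q2}  [seen]
{q0, q2} --b--> {q1, q3}  [new]
{q0, q1, q2, q3} --a--> {q0, q1, q2, q3}  [seen]
{q0, q1, q2, q3} --b--> {q0, q1, q2, q3}  [seen]
∅ --a--> ∅  [seen]
∅ --b--> ∅  [seen]
{q0, q1, q2} --a--> {q0, q1, q2}  [seen]
{q0, q1, q2} --b--> {q0, q1, q2, q3}  [seen]
{q1, q3} --a--> {q0, q1, q2, q3}  [seen]
{q1, q3} --b--> {q0, q2}  [seen]
Reachable DFA states: {q0}, {q1}, {q3}, {q2}, {q0, q2}, {q0, q1, q2, q3}, ∅, {q0, q1, q2}, {q1, q3}.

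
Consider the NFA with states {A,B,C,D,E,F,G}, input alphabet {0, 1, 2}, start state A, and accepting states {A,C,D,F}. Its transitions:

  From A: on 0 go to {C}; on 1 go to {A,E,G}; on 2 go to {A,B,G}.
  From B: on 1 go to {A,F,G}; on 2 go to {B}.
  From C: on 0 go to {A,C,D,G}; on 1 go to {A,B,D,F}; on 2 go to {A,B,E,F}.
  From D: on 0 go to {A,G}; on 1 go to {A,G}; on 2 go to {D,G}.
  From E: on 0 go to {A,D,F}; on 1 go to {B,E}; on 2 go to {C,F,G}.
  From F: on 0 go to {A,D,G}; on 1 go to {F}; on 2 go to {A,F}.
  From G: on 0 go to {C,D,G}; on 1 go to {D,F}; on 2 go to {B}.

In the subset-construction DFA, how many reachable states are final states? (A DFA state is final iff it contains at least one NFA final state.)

Start state of the DFA: {A}.
{A} --0--> {C}  [new]
{A} --1--> {A,E,G}  [new]
{A} --2--> {A,B,G}  [new]
{C} --0--> {A,C,D,G}  [new]
{C} --1--> {A,B,D,F}  [new]
{C} --2--> {A,B,E,F}  [new]
{A,E,G} --0--> {A,C,D,F,G}  [new]
{A,E,G} --1--> {A,B,D,E,F,G}  [new]
{A,E,G} --2--> {A,B,C,F,G}  [new]
{A,B,G} --0--> {C,D,G}  [new]
{A,B,G} --1--> {A,D,E,F,G}  [new]
{A,B,G} --2--> {A,B,G}  [seen]
{A,C,D,G} --0--> {A,C,D,G}  [seen]
{A,C,D,G} --1--> {A,B,D,E,F,G}  [seen]
{A,C,D,G} --2--> {A,B,D,E,F,G}  [seen]
{A,B,D,F} --0--> {A,C,D,G}  [seen]
{A,B,D,F} --1--> {A,E,F,G}  [new]
{A,B,D,F} --2--> {A,B,D,F,G}  [new]
{A,B,E,F} --0--> {A,C,D,F,G}  [seen]
{A,B,E,F} --1--> {A,B,E,F,G}  [new]
{A,B,E,F} --2--> {A,B,C,F,G}  [seen]
{A,C,D,F,G} --0--> {A,C,D,G}  [seen]
{A,C,D,F,G} --1--> {A,B,D,E,F,G}  [seen]
{A,C,D,F,G} --2--> {A,B,D,E,F,G}  [seen]
{A,B,D,E,F,G} --0--> {A,C,D,F,G}  [seen]
{A,B,D,E,F,G} --1--> {A,B,D,E,F,G}  [seen]
{A,B,D,E,F,G} --2--> {A,B,C,D,F,G}  [new]
{A,B,C,F,G} --0--> {A,C,D,G}  [seen]
{A,B,C,F,G} --1--> {A,B,D,E,F,G}  [seen]
{A,B,C,F,G} --2--> {A,B,E,F,G}  [seen]
{C,D,G} --0--> {A,C,D,G}  [seen]
{C,D,G} --1--> {A,B,D,F,G}  [seen]
{C,D,G} --2--> {A,B,D,E,F,G}  [seen]
{A,D,E,F,G} --0--> {A,C,D,F,G}  [seen]
{A,D,E,F,G} --1--> {A,B,D,E,F,G}  [seen]
{A,D,E,F,G} --2--> {A,B,C,D,F,G}  [seen]
{A,E,F,G} --0--> {A,C,D,F,G}  [seen]
{A,E,F,G} --1--> {A,B,D,E,F,G}  [seen]
{A,E,F,G} --2--> {A,B,C,F,G}  [seen]
{A,B,D,F,G} --0--> {A,C,D,G}  [seen]
{A,B,D,F,G} --1--> {A,D,E,F,G}  [seen]
{A,B,D,F,G} --2--> {A,B,D,F,G}  [seen]
{A,B,E,F,G} --0--> {A,C,D,F,G}  [seen]
{A,B,E,F,G} --1--> {A,B,D,E,F,G}  [seen]
{A,B,E,F,G} --2--> {A,B,C,F,G}  [seen]
{A,B,C,D,F,G} --0--> {A,C,D,G}  [seen]
{A,B,C,D,F,G} --1--> {A,B,D,E,F,G}  [seen]
{A,B,C,D,F,G} --2--> {A,B,D,E,F,G}  [seen]
Reachable DFA states: {A}, {C}, {A,E,G}, {A,B,G}, {A,C,D,G}, {A,B,D,F}, {A,B,E,F}, {A,C,D,F,G}, {A,B,D,E,F,G}, {A,B,C,F,G}, {C,D,G}, {A,D,E,F,G}, {A,E,F,G}, {A,B,D,F,G}, {A,B,E,F,G}, {A,B,C,D,F,G}.
Accepting DFA states (contain an NFA accepting state): {A}, {C}, {A,E,G}, {A,B,G}, {A,C,D,G}, {A,B,D,F}, {A,B,E,F}, {A,C,D,F,G}, {A,B,D,E,F,G}, {A,B,C,F,G}, {C,D,G}, {A,D,E,F,G}, {A,E,F,G}, {A,B,D,F,G}, {A,B,E,F,G}, {A,B,C,D,F,G}.

16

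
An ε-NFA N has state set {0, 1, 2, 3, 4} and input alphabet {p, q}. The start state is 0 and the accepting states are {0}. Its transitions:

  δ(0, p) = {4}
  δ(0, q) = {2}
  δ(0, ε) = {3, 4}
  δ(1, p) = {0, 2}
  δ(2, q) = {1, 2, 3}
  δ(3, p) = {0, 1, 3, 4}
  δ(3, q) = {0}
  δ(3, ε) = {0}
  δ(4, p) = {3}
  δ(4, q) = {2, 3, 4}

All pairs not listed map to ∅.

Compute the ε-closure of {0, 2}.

{0, 2, 3, 4}

Begin with {0, 2}.
0 →ε {3, 4}; add 3, 4.
ε-closure = {0, 2, 3, 4}.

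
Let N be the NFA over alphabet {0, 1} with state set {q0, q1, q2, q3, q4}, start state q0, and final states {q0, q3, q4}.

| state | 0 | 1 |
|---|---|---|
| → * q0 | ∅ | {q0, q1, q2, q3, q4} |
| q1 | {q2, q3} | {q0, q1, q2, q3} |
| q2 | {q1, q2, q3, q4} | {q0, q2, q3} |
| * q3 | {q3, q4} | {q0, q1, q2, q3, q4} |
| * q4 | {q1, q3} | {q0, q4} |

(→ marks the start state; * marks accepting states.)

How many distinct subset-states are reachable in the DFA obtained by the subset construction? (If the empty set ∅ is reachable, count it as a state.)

Start state of the DFA: {q0}.
{q0} --0--> ∅  [new]
{q0} --1--> {q0, q1, q2, q3, q4}  [new]
∅ --0--> ∅  [seen]
∅ --1--> ∅  [seen]
{q0, q1, q2, q3, q4} --0--> {q1, q2, q3, q4}  [new]
{q0, q1, q2, q3, q4} --1--> {q0, q1, q2, q3, q4}  [seen]
{q1, q2, q3, q4} --0--> {q1, q2, q3, q4}  [seen]
{q1, q2, q3, q4} --1--> {q0, q1, q2, q3, q4}  [seen]
Reachable DFA states: {q0}, ∅, {q0, q1, q2, q3, q4}, {q1, q2, q3, q4}.

4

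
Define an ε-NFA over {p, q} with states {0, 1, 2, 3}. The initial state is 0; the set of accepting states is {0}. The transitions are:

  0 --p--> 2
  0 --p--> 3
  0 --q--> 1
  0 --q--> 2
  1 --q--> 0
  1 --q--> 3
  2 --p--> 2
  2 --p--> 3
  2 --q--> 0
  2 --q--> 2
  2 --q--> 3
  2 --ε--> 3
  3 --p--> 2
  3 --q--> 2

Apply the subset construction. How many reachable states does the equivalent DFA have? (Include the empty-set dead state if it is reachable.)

5

Start state of the DFA: {0} (ε-closure of the NFA start).
{0} --p--> {2, 3}  [new]
{0} --q--> {1, 2, 3}  [new]
{2, 3} --p--> {2, 3}  [seen]
{2, 3} --q--> {0, 2, 3}  [new]
{1, 2, 3} --p--> {2, 3}  [seen]
{1, 2, 3} --q--> {0, 2, 3}  [seen]
{0, 2, 3} --p--> {2, 3}  [seen]
{0, 2, 3} --q--> {0, 1, 2, 3}  [new]
{0, 1, 2, 3} --p--> {2, 3}  [seen]
{0, 1, 2, 3} --q--> {0, 1, 2, 3}  [seen]
Reachable DFA states: {0}, {2, 3}, {1, 2, 3}, {0, 2, 3}, {0, 1, 2, 3}.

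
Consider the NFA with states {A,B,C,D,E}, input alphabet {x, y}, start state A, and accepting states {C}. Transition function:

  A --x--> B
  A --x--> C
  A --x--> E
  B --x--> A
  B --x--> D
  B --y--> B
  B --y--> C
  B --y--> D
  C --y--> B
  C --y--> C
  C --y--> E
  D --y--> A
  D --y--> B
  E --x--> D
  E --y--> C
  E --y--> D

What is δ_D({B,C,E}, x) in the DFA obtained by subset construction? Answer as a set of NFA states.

δ(B,x) = {A,D}; δ(C,x) = ∅; δ(E,x) = {D}.
Union: {A,D}.

{A,D}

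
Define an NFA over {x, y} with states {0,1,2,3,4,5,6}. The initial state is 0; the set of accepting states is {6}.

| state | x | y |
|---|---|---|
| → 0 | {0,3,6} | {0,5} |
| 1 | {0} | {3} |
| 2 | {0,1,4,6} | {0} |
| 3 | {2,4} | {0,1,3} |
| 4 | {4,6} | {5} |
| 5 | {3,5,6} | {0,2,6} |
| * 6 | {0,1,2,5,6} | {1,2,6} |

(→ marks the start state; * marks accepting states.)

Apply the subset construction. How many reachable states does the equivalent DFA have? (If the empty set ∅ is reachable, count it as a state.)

Start state of the DFA: {0}.
{0} --x--> {0,3,6}  [new]
{0} --y--> {0,5}  [new]
{0,3,6} --x--> {0,1,2,3,4,5,6}  [new]
{0,3,6} --y--> {0,1,2,3,5,6}  [new]
{0,5} --x--> {0,3,5,6}  [new]
{0,5} --y--> {0,2,5,6}  [new]
{0,1,2,3,4,5,6} --x--> {0,1,2,3,4,5,6}  [seen]
{0,1,2,3,4,5,6} --y--> {0,1,2,3,5,6}  [seen]
{0,1,2,3,5,6} --x--> {0,1,2,3,4,5,6}  [seen]
{0,1,2,3,5,6} --y--> {0,1,2,3,5,6}  [seen]
{0,3,5,6} --x--> {0,1,2,3,4,5,6}  [seen]
{0,3,5,6} --y--> {0,1,2,3,5,6}  [seen]
{0,2,5,6} --x--> {0,1,2,3,4,5,6}  [seen]
{0,2,5,6} --y--> {0,1,2,5,6}  [new]
{0,1,2,5,6} --x--> {0,1,2,3,4,5,6}  [seen]
{0,1,2,5,6} --y--> {0,1,2,3,5,6}  [seen]
Reachable DFA states: {0}, {0,3,6}, {0,5}, {0,1,2,3,4,5,6}, {0,1,2,3,5,6}, {0,3,5,6}, {0,2,5,6}, {0,1,2,5,6}.

8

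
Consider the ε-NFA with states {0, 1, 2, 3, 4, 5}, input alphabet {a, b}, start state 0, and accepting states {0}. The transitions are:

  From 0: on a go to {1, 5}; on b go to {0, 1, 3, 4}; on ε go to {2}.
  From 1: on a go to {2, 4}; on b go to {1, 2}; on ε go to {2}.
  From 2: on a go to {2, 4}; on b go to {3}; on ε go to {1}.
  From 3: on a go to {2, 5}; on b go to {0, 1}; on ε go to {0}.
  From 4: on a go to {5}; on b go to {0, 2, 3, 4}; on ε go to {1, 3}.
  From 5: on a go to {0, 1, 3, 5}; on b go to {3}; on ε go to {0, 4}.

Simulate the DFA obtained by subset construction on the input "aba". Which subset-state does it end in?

{0, 1, 2, 3, 4, 5}

Start: {0, 1, 2}.
δ(0,a) = {1, 5}; δ(1,a) = {2, 4}; δ(2,a) = {2, 4}.
Union: {1, 2, 4, 5}.
ε-closure gives {0, 1, 2, 3, 4, 5}.
After a: {0, 1, 2, 3, 4, 5}.
δ(0,b) = {0, 1, 3, 4}; δ(1,b) = {1, 2}; δ(2,b) = {3}; δ(3,b) = {0, 1}; δ(4,b) = {0, 2, 3, 4}; δ(5,b) = {3}.
Union: {0, 1, 2, 3, 4}.
After b: {0, 1, 2, 3, 4}.
δ(0,a) = {1, 5}; δ(1,a) = {2, 4}; δ(2,a) = {2, 4}; δ(3,a) = {2, 5}; δ(4,a) = {5}.
Union: {1, 2, 4, 5}.
ε-closure gives {0, 1, 2, 3, 4, 5}.
After a: {0, 1, 2, 3, 4, 5}.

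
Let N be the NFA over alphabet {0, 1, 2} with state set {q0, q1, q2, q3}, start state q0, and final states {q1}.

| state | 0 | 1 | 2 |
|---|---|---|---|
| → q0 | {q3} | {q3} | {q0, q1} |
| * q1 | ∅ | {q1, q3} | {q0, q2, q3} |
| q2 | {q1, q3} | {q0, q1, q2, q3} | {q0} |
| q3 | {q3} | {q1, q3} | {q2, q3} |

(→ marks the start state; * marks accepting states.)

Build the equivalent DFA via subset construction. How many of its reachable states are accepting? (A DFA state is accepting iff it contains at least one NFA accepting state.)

3

Start state of the DFA: {q0}.
{q0} --0--> {q3}  [new]
{q0} --1--> {q3}  [seen]
{q0} --2--> {q0, q1}  [new]
{q3} --0--> {q3}  [seen]
{q3} --1--> {q1, q3}  [new]
{q3} --2--> {q2, q3}  [new]
{q0, q1} --0--> {q3}  [seen]
{q0, q1} --1--> {q1, q3}  [seen]
{q0, q1} --2--> {q0, q1, q2, q3}  [new]
{q1, q3} --0--> {q3}  [seen]
{q1, q3} --1--> {q1, q3}  [seen]
{q1, q3} --2--> {q0, q2, q3}  [new]
{q2, q3} --0--> {q1, q3}  [seen]
{q2, q3} --1--> {q0, q1, q2, q3}  [seen]
{q2, q3} --2--> {q0, q2, q3}  [seen]
{q0, q1, q2, q3} --0--> {q1, q3}  [seen]
{q0, q1, q2, q3} --1--> {q0, q1, q2, q3}  [seen]
{q0, q1, q2, q3} --2--> {q0, q1, q2, q3}  [seen]
{q0, q2, q3} --0--> {q1, q3}  [seen]
{q0, q2, q3} --1--> {q0, q1, q2, q3}  [seen]
{q0, q2, q3} --2--> {q0, q1, q2, q3}  [seen]
Reachable DFA states: {q0}, {q3}, {q0, q1}, {q1, q3}, {q2, q3}, {q0, q1, q2, q3}, {q0, q2, q3}.
Accepting DFA states (contain an NFA accepting state): {q0, q1}, {q1, q3}, {q0, q1, q2, q3}.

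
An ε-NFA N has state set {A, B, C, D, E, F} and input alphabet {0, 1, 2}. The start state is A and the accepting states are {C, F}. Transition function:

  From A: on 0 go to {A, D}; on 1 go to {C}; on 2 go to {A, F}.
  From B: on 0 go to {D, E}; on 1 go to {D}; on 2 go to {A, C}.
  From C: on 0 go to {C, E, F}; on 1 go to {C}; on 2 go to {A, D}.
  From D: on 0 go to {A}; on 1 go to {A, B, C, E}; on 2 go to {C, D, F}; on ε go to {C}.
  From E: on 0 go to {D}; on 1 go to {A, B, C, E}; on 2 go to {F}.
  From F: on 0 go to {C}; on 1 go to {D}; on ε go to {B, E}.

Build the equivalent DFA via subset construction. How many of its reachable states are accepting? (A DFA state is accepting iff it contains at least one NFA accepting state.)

10

Start state of the DFA: {A} (ε-closure of the NFA start).
{A} --0--> {A, C, D}  [new]
{A} --1--> {C}  [new]
{A} --2--> {A, B, E, F}  [new]
{A, C, D} --0--> {A, B, C, D, E, F}  [new]
{A, C, D} --1--> {A, B, C, E}  [new]
{A, C, D} --2--> {A, B, C, D, E, F}  [seen]
{C} --0--> {B, C, E, F}  [new]
{C} --1--> {C}  [seen]
{C} --2--> {A, C, D}  [seen]
{A, B, E, F} --0--> {A, C, D, E}  [new]
{A, B, E, F} --1--> {A, B, C, D, E}  [new]
{A, B, E, F} --2--> {A, B, C, E, F}  [new]
{A, B, C, D, E, F} --0--> {A, B, C, D, E, F}  [seen]
{A, B, C, D, E, F} --1--> {A, B, C, D, E}  [seen]
{A, B, C, D, E, F} --2--> {A, B, C, D, E, F}  [seen]
{A, B, C, E} --0--> {A, B, C, D, E, F}  [seen]
{A, B, C, E} --1--> {A, B, C, D, E}  [seen]
{A, B, C, E} --2--> {A, B, C, D, E, F}  [seen]
{B, C, E, F} --0--> {B, C, D, E, F}  [new]
{B, C, E, F} --1--> {A, B, C, D, E}  [seen]
{B, C, E, F} --2--> {A, B, C, D, E, F}  [seen]
{A, C, D, E} --0--> {A, B, C, D, E, F}  [seen]
{A, C, D, E} --1--> {A, B, C, E}  [seen]
{A, C, D, E} --2--> {A, B, C, D, E, F}  [seen]
{A, B, C, D, E} --0--> {A, B, C, D, E, F}  [seen]
{A, B, C, D, E} --1--> {A, B, C, D, E}  [seen]
{A, B, C, D, E} --2--> {A, B, C, D, E, F}  [seen]
{A, B, C, E, F} --0--> {A, B, C, D, E, F}  [seen]
{A, B, C, E, F} --1--> {A, B, C, D, E}  [seen]
{A, B, C, E, F} --2--> {A, B, C, D, E, F}  [seen]
{B, C, D, E, F} --0--> {A, B, C, D, E, F}  [seen]
{B, C, D, E, F} --1--> {A, B, C, D, E}  [seen]
{B, C, D, E, F} --2--> {A, B, C, D, E, F}  [seen]
Reachable DFA states: {A}, {A, C, D}, {C}, {A, B, E, F}, {A, B, C, D, E, F}, {A, B, C, E}, {B, C, E, F}, {A, C, D, E}, {A, B, C, D, E}, {A, B, C, E, F}, {B, C, D, E, F}.
Accepting DFA states (contain an NFA accepting state): {A, C, D}, {C}, {A, B, E, F}, {A, B, C, D, E, F}, {A, B, C, E}, {B, C, E, F}, {A, C, D, E}, {A, B, C, D, E}, {A, B, C, E, F}, {B, C, D, E, F}.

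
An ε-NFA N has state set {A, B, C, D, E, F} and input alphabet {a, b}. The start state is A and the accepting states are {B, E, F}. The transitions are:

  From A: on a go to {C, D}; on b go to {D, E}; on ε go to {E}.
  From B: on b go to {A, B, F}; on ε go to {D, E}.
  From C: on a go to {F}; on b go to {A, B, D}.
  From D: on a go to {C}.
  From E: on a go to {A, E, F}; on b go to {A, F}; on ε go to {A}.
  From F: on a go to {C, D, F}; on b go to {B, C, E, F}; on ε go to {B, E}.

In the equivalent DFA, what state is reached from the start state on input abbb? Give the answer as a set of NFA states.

{A, B, C, D, E, F}

Start: {A, E}.
δ(A,a) = {C, D}; δ(E,a) = {A, E, F}.
Union: {A, C, D, E, F}.
ε-closure gives {A, B, C, D, E, F}.
After a: {A, B, C, D, E, F}.
δ(A,b) = {D, E}; δ(B,b) = {A, B, F}; δ(C,b) = {A, B, D}; δ(D,b) = ∅; δ(E,b) = {A, F}; δ(F,b) = {B, C, E, F}.
Union: {A, B, C, D, E, F}.
After b: {A, B, C, D, E, F}.
δ(A,b) = {D, E}; δ(B,b) = {A, B, F}; δ(C,b) = {A, B, D}; δ(D,b) = ∅; δ(E,b) = {A, F}; δ(F,b) = {B, C, E, F}.
Union: {A, B, C, D, E, F}.
After b: {A, B, C, D, E, F}.
δ(A,b) = {D, E}; δ(B,b) = {A, B, F}; δ(C,b) = {A, B, D}; δ(D,b) = ∅; δ(E,b) = {A, F}; δ(F,b) = {B, C, E, F}.
Union: {A, B, C, D, E, F}.
After b: {A, B, C, D, E, F}.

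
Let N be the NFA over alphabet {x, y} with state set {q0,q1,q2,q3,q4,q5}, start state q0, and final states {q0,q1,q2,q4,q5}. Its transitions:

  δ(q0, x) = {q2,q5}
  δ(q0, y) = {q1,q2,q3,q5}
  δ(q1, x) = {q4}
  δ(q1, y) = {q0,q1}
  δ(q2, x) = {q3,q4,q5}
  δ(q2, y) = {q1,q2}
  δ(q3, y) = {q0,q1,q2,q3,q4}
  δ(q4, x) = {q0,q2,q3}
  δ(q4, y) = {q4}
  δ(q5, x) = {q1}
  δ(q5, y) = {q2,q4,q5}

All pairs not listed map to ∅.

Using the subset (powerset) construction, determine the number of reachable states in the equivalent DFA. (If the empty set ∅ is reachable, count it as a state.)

Start state of the DFA: {q0}.
{q0} --x--> {q2,q5}  [new]
{q0} --y--> {q1,q2,q3,q5}  [new]
{q2,q5} --x--> {q1,q3,q4,q5}  [new]
{q2,q5} --y--> {q1,q2,q4,q5}  [new]
{q1,q2,q3,q5} --x--> {q1,q3,q4,q5}  [seen]
{q1,q2,q3,q5} --y--> {q0,q1,q2,q3,q4,q5}  [new]
{q1,q3,q4,q5} --x--> {q0,q1,q2,q3,q4}  [new]
{q1,q3,q4,q5} --y--> {q0,q1,q2,q3,q4,q5}  [seen]
{q1,q2,q4,q5} --x--> {q0,q1,q2,q3,q4,q5}  [seen]
{q1,q2,q4,q5} --y--> {q0,q1,q2,q4,q5}  [new]
{q0,q1,q2,q3,q4,q5} --x--> {q0,q1,q2,q3,q4,q5}  [seen]
{q0,q1,q2,q3,q4,q5} --y--> {q0,q1,q2,q3,q4,q5}  [seen]
{q0,q1,q2,q3,q4} --x--> {q0,q2,q3,q4,q5}  [new]
{q0,q1,q2,q3,q4} --y--> {q0,q1,q2,q3,q4,q5}  [seen]
{q0,q1,q2,q4,q5} --x--> {q0,q1,q2,q3,q4,q5}  [seen]
{q0,q1,q2,q4,q5} --y--> {q0,q1,q2,q3,q4,q5}  [seen]
{q0,q2,q3,q4,q5} --x--> {q0,q1,q2,q3,q4,q5}  [seen]
{q0,q2,q3,q4,q5} --y--> {q0,q1,q2,q3,q4,q5}  [seen]
Reachable DFA states: {q0}, {q2,q5}, {q1,q2,q3,q5}, {q1,q3,q4,q5}, {q1,q2,q4,q5}, {q0,q1,q2,q3,q4,q5}, {q0,q1,q2,q3,q4}, {q0,q1,q2,q4,q5}, {q0,q2,q3,q4,q5}.

9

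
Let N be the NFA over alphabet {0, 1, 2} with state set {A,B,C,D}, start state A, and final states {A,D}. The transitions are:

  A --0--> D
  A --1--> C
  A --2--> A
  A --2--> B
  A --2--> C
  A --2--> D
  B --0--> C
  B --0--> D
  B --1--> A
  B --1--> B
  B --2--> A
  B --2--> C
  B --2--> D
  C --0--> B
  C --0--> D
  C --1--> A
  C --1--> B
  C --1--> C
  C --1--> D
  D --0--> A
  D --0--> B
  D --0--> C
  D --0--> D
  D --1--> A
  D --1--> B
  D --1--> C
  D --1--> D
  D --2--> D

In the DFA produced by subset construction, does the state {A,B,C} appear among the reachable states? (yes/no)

Start state of the DFA: {A}.
{A} --0--> {D}  [new]
{A} --1--> {C}  [new]
{A} --2--> {A,B,C,D}  [new]
{D} --0--> {A,B,C,D}  [seen]
{D} --1--> {A,B,C,D}  [seen]
{D} --2--> {D}  [seen]
{C} --0--> {B,D}  [new]
{C} --1--> {A,B,C,D}  [seen]
{C} --2--> ∅  [new]
{A,B,C,D} --0--> {A,B,C,D}  [seen]
{A,B,C,D} --1--> {A,B,C,D}  [seen]
{A,B,C,D} --2--> {A,B,C,D}  [seen]
{B,D} --0--> {A,B,C,D}  [seen]
{B,D} --1--> {A,B,C,D}  [seen]
{B,D} --2--> {A,C,D}  [new]
∅ --0--> ∅  [seen]
∅ --1--> ∅  [seen]
∅ --2--> ∅  [seen]
{A,C,D} --0--> {A,B,C,D}  [seen]
{A,C,D} --1--> {A,B,C,D}  [seen]
{A,C,D} --2--> {A,B,C,D}  [seen]
Reachable DFA states: {A}, {D}, {C}, {A,B,C,D}, {B,D}, ∅, {A,C,D}.
{A,B,C} is not among them.

no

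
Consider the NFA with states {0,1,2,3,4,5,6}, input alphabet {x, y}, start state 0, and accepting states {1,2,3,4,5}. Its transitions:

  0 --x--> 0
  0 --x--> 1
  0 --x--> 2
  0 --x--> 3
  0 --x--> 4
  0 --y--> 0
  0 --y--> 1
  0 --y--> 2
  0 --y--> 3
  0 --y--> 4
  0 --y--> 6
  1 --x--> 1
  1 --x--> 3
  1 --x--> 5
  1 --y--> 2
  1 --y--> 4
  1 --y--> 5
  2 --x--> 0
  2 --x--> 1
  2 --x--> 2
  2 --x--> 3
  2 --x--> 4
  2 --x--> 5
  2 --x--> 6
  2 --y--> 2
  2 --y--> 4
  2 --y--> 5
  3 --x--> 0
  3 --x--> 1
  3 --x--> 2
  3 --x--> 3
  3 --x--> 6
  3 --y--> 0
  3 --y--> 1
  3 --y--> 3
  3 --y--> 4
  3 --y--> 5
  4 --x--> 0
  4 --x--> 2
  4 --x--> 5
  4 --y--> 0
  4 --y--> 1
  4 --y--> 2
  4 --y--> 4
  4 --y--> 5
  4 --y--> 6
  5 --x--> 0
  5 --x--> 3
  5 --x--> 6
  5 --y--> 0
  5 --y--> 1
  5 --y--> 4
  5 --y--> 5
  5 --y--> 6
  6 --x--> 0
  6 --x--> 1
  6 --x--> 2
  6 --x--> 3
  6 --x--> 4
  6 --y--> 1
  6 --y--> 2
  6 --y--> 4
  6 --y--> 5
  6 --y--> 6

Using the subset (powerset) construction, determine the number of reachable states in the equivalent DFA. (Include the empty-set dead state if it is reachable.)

Start state of the DFA: {0}.
{0} --x--> {0,1,2,3,4}  [new]
{0} --y--> {0,1,2,3,4,6}  [new]
{0,1,2,3,4} --x--> {0,1,2,3,4,5,6}  [new]
{0,1,2,3,4} --y--> {0,1,2,3,4,5,6}  [seen]
{0,1,2,3,4,6} --x--> {0,1,2,3,4,5,6}  [seen]
{0,1,2,3,4,6} --y--> {0,1,2,3,4,5,6}  [seen]
{0,1,2,3,4,5,6} --x--> {0,1,2,3,4,5,6}  [seen]
{0,1,2,3,4,5,6} --y--> {0,1,2,3,4,5,6}  [seen]
Reachable DFA states: {0}, {0,1,2,3,4}, {0,1,2,3,4,6}, {0,1,2,3,4,5,6}.

4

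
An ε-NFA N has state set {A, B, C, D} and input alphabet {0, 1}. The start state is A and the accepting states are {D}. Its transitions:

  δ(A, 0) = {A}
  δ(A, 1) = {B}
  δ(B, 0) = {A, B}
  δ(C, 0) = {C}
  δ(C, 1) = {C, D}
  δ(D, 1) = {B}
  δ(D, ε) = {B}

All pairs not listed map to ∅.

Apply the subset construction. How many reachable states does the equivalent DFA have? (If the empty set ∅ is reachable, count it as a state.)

Start state of the DFA: {A} (ε-closure of the NFA start).
{A} --0--> {A}  [seen]
{A} --1--> {B}  [new]
{B} --0--> {A, B}  [new]
{B} --1--> ∅  [new]
{A, B} --0--> {A, B}  [seen]
{A, B} --1--> {B}  [seen]
∅ --0--> ∅  [seen]
∅ --1--> ∅  [seen]
Reachable DFA states: {A}, {B}, {A, B}, ∅.

4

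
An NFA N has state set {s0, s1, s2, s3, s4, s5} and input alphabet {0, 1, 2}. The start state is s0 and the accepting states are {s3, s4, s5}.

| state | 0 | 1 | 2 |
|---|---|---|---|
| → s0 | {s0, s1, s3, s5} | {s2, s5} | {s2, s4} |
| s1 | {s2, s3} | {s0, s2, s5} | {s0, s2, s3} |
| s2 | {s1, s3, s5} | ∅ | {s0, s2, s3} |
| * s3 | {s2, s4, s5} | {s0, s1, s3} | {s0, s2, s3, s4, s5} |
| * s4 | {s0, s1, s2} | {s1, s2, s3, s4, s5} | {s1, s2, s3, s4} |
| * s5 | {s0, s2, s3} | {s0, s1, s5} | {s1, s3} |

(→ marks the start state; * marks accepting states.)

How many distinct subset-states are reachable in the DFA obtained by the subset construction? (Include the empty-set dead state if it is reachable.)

12

Start state of the DFA: {s0}.
{s0} --0--> {s0, s1, s3, s5}  [new]
{s0} --1--> {s2, s5}  [new]
{s0} --2--> {s2, s4}  [new]
{s0, s1, s3, s5} --0--> {s0, s1, s2, s3, s4, s5}  [new]
{s0, s1, s3, s5} --1--> {s0, s1, s2, s3, s5}  [new]
{s0, s1, s3, s5} --2--> {s0, s1, s2, s3, s4, s5}  [seen]
{s2, s5} --0--> {s0, s1, s2, s3, s5}  [seen]
{s2, s5} --1--> {s0, s1, s5}  [new]
{s2, s5} --2--> {s0, s1, s2, s3}  [new]
{s2, s4} --0--> {s0, s1, s2, s3, s5}  [seen]
{s2, s4} --1--> {s1, s2, s3, s4, s5}  [new]
{s2, s4} --2--> {s0, s1, s2, s3, s4}  [new]
{s0, s1, s2, s3, s4, s5} --0--> {s0, s1, s2, s3, s4, s5}  [seen]
{s0, s1, s2, s3, s4, s5} --1--> {s0, s1, s2, s3, s4, s5}  [seen]
{s0, s1, s2, s3, s4, s5} --2--> {s0, s1, s2, s3, s4, s5}  [seen]
{s0, s1, s2, s3, s5} --0--> {s0, s1, s2, s3, s4, s5}  [seen]
{s0, s1, s2, s3, s5} --1--> {s0, s1, s2, s3, s5}  [seen]
{s0, s1, s2, s3, s5} --2--> {s0, s1, s2, s3, s4, s5}  [seen]
{s0, s1, s5} --0--> {s0, s1, s2, s3, s5}  [seen]
{s0, s1, s5} --1--> {s0, s1, s2, s5}  [new]
{s0, s1, s5} --2--> {s0, s1, s2, s3, s4}  [seen]
{s0, s1, s2, s3} --0--> {s0, s1, s2, s3, s4, s5}  [seen]
{s0, s1, s2, s3} --1--> {s0, s1, s2, s3, s5}  [seen]
{s0, s1, s2, s3} --2--> {s0, s2, s3, s4, s5}  [new]
{s1, s2, s3, s4, s5} --0--> {s0, s1, s2, s3, s4, s5}  [seen]
{s1, s2, s3, s4, s5} --1--> {s0, s1, s2, s3, s4, s5}  [seen]
{s1, s2, s3, s4, s5} --2--> {s0, s1, s2, s3, s4, s5}  [seen]
{s0, s1, s2, s3, s4} --0--> {s0, s1, s2, s3, s4, s5}  [seen]
{s0, s1, s2, s3, s4} --1--> {s0, s1, s2, s3, s4, s5}  [seen]
{s0, s1, s2, s3, s4} --2--> {s0, s1, s2, s3, s4, s5}  [seen]
{s0, s1, s2, s5} --0--> {s0, s1, s2, s3, s5}  [seen]
{s0, s1, s2, s5} --1--> {s0, s1, s2, s5}  [seen]
{s0, s1, s2, s5} --2--> {s0, s1, s2, s3, s4}  [seen]
{s0, s2, s3, s4, s5} --0--> {s0, s1, s2, s3, s4, s5}  [seen]
{s0, s2, s3, s4, s5} --1--> {s0, s1, s2, s3, s4, s5}  [seen]
{s0, s2, s3, s4, s5} --2--> {s0, s1, s2, s3, s4, s5}  [seen]
Reachable DFA states: {s0}, {s0, s1, s3, s5}, {s2, s5}, {s2, s4}, {s0, s1, s2, s3, s4, s5}, {s0, s1, s2, s3, s5}, {s0, s1, s5}, {s0, s1, s2, s3}, {s1, s2, s3, s4, s5}, {s0, s1, s2, s3, s4}, {s0, s1, s2, s5}, {s0, s2, s3, s4, s5}.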